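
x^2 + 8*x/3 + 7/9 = (x + 1/3)*(x + 7/3)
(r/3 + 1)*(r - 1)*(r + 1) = r^3/3 + r^2 - r/3 - 1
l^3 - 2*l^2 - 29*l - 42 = (l - 7)*(l + 2)*(l + 3)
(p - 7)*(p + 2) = p^2 - 5*p - 14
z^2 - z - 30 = (z - 6)*(z + 5)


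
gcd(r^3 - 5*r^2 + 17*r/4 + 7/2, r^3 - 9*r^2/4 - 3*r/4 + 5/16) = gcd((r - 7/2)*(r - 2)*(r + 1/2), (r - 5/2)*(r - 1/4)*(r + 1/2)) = r + 1/2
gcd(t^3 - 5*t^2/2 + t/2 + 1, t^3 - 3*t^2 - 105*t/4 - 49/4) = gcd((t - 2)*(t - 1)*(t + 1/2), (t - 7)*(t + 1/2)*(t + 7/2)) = t + 1/2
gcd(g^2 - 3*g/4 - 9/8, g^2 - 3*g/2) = g - 3/2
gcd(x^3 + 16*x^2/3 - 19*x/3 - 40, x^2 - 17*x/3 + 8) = x - 8/3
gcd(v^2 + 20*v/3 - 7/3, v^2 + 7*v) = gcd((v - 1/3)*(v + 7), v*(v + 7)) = v + 7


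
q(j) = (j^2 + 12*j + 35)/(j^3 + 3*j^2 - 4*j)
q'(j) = (2*j + 12)/(j^3 + 3*j^2 - 4*j) + (-3*j^2 - 6*j + 4)*(j^2 + 12*j + 35)/(j^3 + 3*j^2 - 4*j)^2 = (-j^4 - 24*j^3 - 145*j^2 - 210*j + 140)/(j^2*(j^4 + 6*j^3 + j^2 - 24*j + 16))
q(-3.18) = 0.64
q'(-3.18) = 0.09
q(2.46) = 3.04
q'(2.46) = -3.06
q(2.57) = 2.73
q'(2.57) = -2.57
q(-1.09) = 3.49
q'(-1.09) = 5.15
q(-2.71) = 0.76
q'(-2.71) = 0.40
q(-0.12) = 64.38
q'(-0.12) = 599.98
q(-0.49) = 11.46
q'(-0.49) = 32.11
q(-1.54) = 1.96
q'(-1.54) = 2.18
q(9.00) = 0.24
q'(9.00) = -0.04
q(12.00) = 0.15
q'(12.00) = -0.02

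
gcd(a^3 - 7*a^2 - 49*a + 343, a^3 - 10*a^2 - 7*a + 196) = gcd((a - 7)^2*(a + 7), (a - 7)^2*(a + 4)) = a^2 - 14*a + 49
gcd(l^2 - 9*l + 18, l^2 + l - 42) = l - 6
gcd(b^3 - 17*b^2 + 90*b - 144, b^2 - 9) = b - 3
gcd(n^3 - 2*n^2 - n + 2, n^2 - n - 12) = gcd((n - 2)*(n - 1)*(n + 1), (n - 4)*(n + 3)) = 1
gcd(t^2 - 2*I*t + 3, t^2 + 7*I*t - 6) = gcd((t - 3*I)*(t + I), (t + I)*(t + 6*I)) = t + I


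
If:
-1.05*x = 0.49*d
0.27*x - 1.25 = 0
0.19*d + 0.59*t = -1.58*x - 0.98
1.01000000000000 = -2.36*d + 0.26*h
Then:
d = -9.92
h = -86.16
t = -10.86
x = 4.63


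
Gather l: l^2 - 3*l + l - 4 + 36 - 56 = l^2 - 2*l - 24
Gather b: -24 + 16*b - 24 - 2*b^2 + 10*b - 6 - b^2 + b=-3*b^2 + 27*b - 54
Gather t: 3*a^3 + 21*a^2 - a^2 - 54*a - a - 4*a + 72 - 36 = 3*a^3 + 20*a^2 - 59*a + 36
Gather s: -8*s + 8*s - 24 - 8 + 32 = 0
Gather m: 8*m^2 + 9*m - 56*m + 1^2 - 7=8*m^2 - 47*m - 6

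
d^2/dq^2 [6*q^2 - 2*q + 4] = 12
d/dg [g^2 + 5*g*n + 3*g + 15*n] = 2*g + 5*n + 3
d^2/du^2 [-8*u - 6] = 0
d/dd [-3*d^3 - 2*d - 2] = -9*d^2 - 2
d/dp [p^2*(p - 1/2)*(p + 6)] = p*(8*p^2 + 33*p - 12)/2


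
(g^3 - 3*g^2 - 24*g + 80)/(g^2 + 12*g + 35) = (g^2 - 8*g + 16)/(g + 7)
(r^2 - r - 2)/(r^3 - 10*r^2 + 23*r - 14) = (r + 1)/(r^2 - 8*r + 7)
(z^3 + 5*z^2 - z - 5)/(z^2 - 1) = z + 5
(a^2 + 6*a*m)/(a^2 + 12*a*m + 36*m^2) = a/(a + 6*m)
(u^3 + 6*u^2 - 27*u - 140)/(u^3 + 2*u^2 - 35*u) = (u + 4)/u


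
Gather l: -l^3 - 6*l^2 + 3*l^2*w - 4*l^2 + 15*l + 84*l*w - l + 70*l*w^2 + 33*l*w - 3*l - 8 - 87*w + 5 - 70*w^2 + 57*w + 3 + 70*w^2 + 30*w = -l^3 + l^2*(3*w - 10) + l*(70*w^2 + 117*w + 11)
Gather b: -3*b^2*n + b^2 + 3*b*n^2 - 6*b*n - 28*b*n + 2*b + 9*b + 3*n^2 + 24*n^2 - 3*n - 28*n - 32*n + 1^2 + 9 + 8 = b^2*(1 - 3*n) + b*(3*n^2 - 34*n + 11) + 27*n^2 - 63*n + 18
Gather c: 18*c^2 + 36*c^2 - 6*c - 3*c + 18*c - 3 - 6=54*c^2 + 9*c - 9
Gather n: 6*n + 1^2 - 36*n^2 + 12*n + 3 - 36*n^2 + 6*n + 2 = -72*n^2 + 24*n + 6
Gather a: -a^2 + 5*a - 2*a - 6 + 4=-a^2 + 3*a - 2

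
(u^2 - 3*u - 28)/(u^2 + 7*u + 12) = (u - 7)/(u + 3)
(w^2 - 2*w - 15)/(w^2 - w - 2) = (-w^2 + 2*w + 15)/(-w^2 + w + 2)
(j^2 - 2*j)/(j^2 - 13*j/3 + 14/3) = 3*j/(3*j - 7)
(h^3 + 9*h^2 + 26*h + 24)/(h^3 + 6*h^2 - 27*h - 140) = (h^2 + 5*h + 6)/(h^2 + 2*h - 35)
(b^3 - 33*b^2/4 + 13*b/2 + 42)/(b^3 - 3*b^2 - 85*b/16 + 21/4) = 4*(b - 6)/(4*b - 3)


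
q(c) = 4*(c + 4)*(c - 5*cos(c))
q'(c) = 4*c + 4*(c + 4)*(5*sin(c) + 1) - 20*cos(c)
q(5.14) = 112.11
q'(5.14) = -117.51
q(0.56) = -67.06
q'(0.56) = 51.98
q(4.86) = 146.18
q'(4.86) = -123.33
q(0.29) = -77.24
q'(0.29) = 23.69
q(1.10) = -23.83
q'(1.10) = 106.63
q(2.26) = 136.21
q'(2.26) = 143.42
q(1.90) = 82.99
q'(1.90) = 149.33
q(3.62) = 245.63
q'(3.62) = -7.45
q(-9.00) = 88.89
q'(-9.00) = 3.43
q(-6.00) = 86.41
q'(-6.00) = -62.38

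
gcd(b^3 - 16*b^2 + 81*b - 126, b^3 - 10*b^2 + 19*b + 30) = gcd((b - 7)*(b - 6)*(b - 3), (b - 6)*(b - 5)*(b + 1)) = b - 6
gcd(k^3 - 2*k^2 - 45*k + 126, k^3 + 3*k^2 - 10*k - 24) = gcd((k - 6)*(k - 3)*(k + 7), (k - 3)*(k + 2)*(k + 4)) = k - 3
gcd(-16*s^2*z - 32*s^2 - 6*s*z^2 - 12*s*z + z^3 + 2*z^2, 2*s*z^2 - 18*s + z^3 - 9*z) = 2*s + z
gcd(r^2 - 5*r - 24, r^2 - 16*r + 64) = r - 8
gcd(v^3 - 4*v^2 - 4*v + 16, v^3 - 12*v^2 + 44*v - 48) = v^2 - 6*v + 8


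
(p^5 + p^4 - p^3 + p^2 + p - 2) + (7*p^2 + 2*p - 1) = p^5 + p^4 - p^3 + 8*p^2 + 3*p - 3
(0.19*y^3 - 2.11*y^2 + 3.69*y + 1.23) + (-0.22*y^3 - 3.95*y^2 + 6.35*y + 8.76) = -0.03*y^3 - 6.06*y^2 + 10.04*y + 9.99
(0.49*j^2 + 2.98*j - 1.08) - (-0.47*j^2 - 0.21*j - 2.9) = 0.96*j^2 + 3.19*j + 1.82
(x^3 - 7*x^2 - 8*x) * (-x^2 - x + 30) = -x^5 + 6*x^4 + 45*x^3 - 202*x^2 - 240*x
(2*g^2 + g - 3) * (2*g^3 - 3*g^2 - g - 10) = 4*g^5 - 4*g^4 - 11*g^3 - 12*g^2 - 7*g + 30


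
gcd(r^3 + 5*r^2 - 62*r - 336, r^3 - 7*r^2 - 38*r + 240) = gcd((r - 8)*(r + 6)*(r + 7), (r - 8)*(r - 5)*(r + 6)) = r^2 - 2*r - 48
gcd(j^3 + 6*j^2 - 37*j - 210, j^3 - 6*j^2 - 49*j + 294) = j^2 + j - 42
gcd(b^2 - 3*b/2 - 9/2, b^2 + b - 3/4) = b + 3/2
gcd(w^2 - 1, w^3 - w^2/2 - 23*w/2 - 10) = w + 1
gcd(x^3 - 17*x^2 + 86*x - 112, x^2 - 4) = x - 2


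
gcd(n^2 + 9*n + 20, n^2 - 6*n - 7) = 1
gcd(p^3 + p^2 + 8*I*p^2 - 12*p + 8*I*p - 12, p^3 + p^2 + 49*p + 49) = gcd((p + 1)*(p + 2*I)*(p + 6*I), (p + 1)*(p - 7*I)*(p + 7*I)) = p + 1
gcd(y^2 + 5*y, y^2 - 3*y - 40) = y + 5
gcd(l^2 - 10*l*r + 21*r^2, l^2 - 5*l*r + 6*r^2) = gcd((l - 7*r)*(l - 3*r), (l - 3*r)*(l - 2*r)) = -l + 3*r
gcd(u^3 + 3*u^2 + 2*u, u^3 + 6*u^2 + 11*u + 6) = u^2 + 3*u + 2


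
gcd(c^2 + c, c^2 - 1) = c + 1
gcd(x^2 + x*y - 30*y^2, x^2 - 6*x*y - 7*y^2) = 1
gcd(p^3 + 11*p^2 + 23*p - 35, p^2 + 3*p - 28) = p + 7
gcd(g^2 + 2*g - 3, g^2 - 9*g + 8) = g - 1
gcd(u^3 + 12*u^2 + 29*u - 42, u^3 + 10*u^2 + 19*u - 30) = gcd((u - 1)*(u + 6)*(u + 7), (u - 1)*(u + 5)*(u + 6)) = u^2 + 5*u - 6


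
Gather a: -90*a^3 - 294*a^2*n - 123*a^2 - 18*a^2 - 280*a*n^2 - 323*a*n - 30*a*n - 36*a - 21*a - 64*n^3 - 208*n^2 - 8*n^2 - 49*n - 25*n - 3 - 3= -90*a^3 + a^2*(-294*n - 141) + a*(-280*n^2 - 353*n - 57) - 64*n^3 - 216*n^2 - 74*n - 6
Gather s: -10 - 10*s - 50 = -10*s - 60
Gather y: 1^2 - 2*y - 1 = -2*y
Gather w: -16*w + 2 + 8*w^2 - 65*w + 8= 8*w^2 - 81*w + 10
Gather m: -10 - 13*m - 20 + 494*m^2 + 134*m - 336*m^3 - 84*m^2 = -336*m^3 + 410*m^2 + 121*m - 30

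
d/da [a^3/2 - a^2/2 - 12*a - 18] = 3*a^2/2 - a - 12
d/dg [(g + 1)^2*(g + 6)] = (g + 1)*(3*g + 13)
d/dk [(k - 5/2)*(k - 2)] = 2*k - 9/2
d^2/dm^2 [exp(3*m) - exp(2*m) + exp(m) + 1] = (9*exp(2*m) - 4*exp(m) + 1)*exp(m)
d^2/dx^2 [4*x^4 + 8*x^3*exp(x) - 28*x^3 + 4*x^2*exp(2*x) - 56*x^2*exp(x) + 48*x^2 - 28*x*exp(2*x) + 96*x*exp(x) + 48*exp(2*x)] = 8*x^3*exp(x) + 16*x^2*exp(2*x) - 8*x^2*exp(x) + 48*x^2 - 80*x*exp(2*x) - 80*x*exp(x) - 168*x + 88*exp(2*x) + 80*exp(x) + 96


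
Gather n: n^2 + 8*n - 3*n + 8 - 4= n^2 + 5*n + 4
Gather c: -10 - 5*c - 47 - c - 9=-6*c - 66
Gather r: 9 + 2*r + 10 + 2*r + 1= 4*r + 20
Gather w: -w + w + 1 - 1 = 0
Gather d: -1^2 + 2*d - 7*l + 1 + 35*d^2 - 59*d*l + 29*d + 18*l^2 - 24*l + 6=35*d^2 + d*(31 - 59*l) + 18*l^2 - 31*l + 6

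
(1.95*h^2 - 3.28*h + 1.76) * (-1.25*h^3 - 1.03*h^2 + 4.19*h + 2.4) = -2.4375*h^5 + 2.0915*h^4 + 9.3489*h^3 - 10.876*h^2 - 0.497599999999998*h + 4.224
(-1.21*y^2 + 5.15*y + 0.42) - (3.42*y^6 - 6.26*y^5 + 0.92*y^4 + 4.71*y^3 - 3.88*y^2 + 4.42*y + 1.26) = -3.42*y^6 + 6.26*y^5 - 0.92*y^4 - 4.71*y^3 + 2.67*y^2 + 0.73*y - 0.84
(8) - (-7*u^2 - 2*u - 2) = 7*u^2 + 2*u + 10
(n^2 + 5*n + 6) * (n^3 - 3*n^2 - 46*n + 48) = n^5 + 2*n^4 - 55*n^3 - 200*n^2 - 36*n + 288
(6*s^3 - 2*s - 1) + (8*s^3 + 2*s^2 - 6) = 14*s^3 + 2*s^2 - 2*s - 7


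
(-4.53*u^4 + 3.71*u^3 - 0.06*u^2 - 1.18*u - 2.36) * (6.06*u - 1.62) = -27.4518*u^5 + 29.8212*u^4 - 6.3738*u^3 - 7.0536*u^2 - 12.39*u + 3.8232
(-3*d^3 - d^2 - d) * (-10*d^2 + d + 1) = 30*d^5 + 7*d^4 + 6*d^3 - 2*d^2 - d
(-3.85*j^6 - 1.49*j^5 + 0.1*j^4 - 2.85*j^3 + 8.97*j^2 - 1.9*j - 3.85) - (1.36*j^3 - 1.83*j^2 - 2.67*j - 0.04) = -3.85*j^6 - 1.49*j^5 + 0.1*j^4 - 4.21*j^3 + 10.8*j^2 + 0.77*j - 3.81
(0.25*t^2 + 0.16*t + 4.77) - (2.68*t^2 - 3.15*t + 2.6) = -2.43*t^2 + 3.31*t + 2.17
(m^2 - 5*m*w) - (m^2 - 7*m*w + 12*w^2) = 2*m*w - 12*w^2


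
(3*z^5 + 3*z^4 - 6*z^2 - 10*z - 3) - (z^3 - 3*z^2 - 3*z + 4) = 3*z^5 + 3*z^4 - z^3 - 3*z^2 - 7*z - 7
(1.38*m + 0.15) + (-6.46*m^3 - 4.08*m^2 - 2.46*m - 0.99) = -6.46*m^3 - 4.08*m^2 - 1.08*m - 0.84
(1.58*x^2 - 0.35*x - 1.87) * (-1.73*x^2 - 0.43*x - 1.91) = -2.7334*x^4 - 0.0739000000000001*x^3 + 0.3678*x^2 + 1.4726*x + 3.5717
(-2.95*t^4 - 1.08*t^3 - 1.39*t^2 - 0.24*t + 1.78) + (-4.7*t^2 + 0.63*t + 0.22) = -2.95*t^4 - 1.08*t^3 - 6.09*t^2 + 0.39*t + 2.0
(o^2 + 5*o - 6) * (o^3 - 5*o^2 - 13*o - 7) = o^5 - 44*o^3 - 42*o^2 + 43*o + 42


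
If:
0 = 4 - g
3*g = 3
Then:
No Solution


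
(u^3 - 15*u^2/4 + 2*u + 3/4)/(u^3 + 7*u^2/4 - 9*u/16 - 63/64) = 16*(4*u^3 - 15*u^2 + 8*u + 3)/(64*u^3 + 112*u^2 - 36*u - 63)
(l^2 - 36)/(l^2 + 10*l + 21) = (l^2 - 36)/(l^2 + 10*l + 21)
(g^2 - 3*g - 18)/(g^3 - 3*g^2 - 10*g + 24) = (g - 6)/(g^2 - 6*g + 8)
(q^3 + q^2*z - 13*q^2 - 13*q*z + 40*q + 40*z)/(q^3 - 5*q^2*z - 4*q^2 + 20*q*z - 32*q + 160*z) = (-q^2 - q*z + 5*q + 5*z)/(-q^2 + 5*q*z - 4*q + 20*z)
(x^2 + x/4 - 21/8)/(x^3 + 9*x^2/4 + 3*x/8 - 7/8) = (2*x - 3)/(2*x^2 + x - 1)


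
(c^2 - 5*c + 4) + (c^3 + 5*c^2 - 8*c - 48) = c^3 + 6*c^2 - 13*c - 44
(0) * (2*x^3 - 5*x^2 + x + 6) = 0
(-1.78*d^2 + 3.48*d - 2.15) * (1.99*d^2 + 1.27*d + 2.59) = -3.5422*d^4 + 4.6646*d^3 - 4.4691*d^2 + 6.2827*d - 5.5685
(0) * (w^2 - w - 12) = 0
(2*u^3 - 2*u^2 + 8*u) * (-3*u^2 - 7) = -6*u^5 + 6*u^4 - 38*u^3 + 14*u^2 - 56*u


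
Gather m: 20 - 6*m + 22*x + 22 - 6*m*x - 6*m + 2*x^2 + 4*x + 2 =m*(-6*x - 12) + 2*x^2 + 26*x + 44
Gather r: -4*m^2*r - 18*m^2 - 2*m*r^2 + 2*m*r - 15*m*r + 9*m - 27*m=-18*m^2 - 2*m*r^2 - 18*m + r*(-4*m^2 - 13*m)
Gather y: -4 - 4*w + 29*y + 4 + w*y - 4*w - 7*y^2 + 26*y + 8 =-8*w - 7*y^2 + y*(w + 55) + 8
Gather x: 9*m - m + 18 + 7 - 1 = 8*m + 24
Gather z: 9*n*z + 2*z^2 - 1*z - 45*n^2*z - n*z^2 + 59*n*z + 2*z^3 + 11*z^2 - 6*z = 2*z^3 + z^2*(13 - n) + z*(-45*n^2 + 68*n - 7)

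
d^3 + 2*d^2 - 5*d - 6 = (d - 2)*(d + 1)*(d + 3)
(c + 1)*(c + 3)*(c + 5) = c^3 + 9*c^2 + 23*c + 15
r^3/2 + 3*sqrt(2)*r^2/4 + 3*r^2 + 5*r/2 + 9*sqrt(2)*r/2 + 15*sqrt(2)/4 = (r/2 + 1/2)*(r + 5)*(r + 3*sqrt(2)/2)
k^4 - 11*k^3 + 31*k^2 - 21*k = k*(k - 7)*(k - 3)*(k - 1)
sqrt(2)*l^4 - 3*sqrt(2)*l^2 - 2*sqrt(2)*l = l*(l - 2)*(l + 1)*(sqrt(2)*l + sqrt(2))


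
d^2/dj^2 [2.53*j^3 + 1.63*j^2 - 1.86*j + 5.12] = 15.18*j + 3.26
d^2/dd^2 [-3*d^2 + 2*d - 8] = -6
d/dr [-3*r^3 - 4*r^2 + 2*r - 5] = -9*r^2 - 8*r + 2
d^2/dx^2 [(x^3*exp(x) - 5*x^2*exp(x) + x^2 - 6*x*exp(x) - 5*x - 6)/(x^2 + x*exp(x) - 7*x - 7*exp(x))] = (((x*exp(x) - 5*exp(x) + 2)*(-x^3*exp(x) + 5*x^2*exp(x) - x^2 + 6*x*exp(x) + 5*x + 6) + 2*(x*exp(x) + 2*x - 6*exp(x) - 7)*(-x^3*exp(x) + 2*x^2*exp(x) + 16*x*exp(x) - 2*x + 6*exp(x) + 5))*(x^2 + x*exp(x) - 7*x - 7*exp(x)) + (x^2 + x*exp(x) - 7*x - 7*exp(x))^2*(x^3*exp(x) + x^2*exp(x) - 20*x*exp(x) - 22*exp(x) + 2) - 2*(x*exp(x) + 2*x - 6*exp(x) - 7)^2*(-x^3*exp(x) + 5*x^2*exp(x) - x^2 + 6*x*exp(x) + 5*x + 6))/(x^2 + x*exp(x) - 7*x - 7*exp(x))^3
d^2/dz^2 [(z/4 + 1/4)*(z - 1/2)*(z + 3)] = 3*z/2 + 7/4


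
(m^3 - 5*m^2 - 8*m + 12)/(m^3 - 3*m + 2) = (m - 6)/(m - 1)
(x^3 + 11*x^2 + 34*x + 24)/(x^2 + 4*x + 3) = (x^2 + 10*x + 24)/(x + 3)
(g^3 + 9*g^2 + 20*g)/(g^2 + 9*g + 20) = g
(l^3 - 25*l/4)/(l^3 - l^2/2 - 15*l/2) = (l - 5/2)/(l - 3)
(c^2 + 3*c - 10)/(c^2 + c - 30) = (c^2 + 3*c - 10)/(c^2 + c - 30)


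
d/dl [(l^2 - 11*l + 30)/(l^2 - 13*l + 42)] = -2/(l^2 - 14*l + 49)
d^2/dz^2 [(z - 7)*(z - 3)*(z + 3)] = 6*z - 14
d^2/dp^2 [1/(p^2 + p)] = 2*(-p*(p + 1) + (2*p + 1)^2)/(p^3*(p + 1)^3)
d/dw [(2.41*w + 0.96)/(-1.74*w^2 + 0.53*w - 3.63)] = (4.1934*w^2 + 3.3408*w - 9.2571)/(3.0276*w^4 - 1.8444*w^3 + 12.9133*w^2 - 3.8478*w + 13.1769)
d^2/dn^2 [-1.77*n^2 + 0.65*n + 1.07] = -3.54000000000000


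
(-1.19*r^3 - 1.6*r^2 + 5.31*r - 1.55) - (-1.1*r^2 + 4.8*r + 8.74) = -1.19*r^3 - 0.5*r^2 + 0.51*r - 10.29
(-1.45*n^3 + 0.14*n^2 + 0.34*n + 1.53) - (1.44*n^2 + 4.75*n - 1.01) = -1.45*n^3 - 1.3*n^2 - 4.41*n + 2.54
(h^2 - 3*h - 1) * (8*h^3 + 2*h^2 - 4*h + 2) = 8*h^5 - 22*h^4 - 18*h^3 + 12*h^2 - 2*h - 2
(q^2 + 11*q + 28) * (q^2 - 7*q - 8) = q^4 + 4*q^3 - 57*q^2 - 284*q - 224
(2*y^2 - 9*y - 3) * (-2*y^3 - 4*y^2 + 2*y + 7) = -4*y^5 + 10*y^4 + 46*y^3 + 8*y^2 - 69*y - 21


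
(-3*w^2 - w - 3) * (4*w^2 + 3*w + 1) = -12*w^4 - 13*w^3 - 18*w^2 - 10*w - 3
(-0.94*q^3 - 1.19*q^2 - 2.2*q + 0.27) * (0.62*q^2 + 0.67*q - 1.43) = -0.5828*q^5 - 1.3676*q^4 - 0.8171*q^3 + 0.3951*q^2 + 3.3269*q - 0.3861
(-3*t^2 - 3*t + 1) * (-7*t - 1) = 21*t^3 + 24*t^2 - 4*t - 1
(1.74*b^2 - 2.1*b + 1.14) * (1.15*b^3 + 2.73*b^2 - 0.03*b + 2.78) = 2.001*b^5 + 2.3352*b^4 - 4.4742*b^3 + 8.0124*b^2 - 5.8722*b + 3.1692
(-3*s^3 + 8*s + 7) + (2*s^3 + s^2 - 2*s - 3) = -s^3 + s^2 + 6*s + 4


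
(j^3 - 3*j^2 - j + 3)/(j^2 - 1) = j - 3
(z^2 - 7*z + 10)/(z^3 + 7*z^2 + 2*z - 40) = (z - 5)/(z^2 + 9*z + 20)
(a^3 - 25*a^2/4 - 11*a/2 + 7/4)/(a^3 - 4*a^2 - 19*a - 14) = (a - 1/4)/(a + 2)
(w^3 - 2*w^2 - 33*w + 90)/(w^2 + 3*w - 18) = w - 5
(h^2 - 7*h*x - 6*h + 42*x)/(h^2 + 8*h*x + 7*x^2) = (h^2 - 7*h*x - 6*h + 42*x)/(h^2 + 8*h*x + 7*x^2)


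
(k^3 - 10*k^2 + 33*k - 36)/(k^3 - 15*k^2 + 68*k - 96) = (k - 3)/(k - 8)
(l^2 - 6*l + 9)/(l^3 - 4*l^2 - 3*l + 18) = 1/(l + 2)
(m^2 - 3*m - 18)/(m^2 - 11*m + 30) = (m + 3)/(m - 5)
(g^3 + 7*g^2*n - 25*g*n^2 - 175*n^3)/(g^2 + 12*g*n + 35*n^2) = g - 5*n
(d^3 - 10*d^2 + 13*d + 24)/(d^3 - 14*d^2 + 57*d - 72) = (d + 1)/(d - 3)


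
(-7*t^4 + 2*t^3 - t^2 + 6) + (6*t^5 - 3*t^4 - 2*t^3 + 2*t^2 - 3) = 6*t^5 - 10*t^4 + t^2 + 3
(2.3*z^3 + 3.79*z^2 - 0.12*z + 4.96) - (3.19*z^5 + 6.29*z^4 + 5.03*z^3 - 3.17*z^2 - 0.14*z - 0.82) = -3.19*z^5 - 6.29*z^4 - 2.73*z^3 + 6.96*z^2 + 0.02*z + 5.78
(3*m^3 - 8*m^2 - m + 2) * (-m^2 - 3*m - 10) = -3*m^5 - m^4 - 5*m^3 + 81*m^2 + 4*m - 20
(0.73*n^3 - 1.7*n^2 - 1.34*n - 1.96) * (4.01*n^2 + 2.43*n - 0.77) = 2.9273*n^5 - 5.0431*n^4 - 10.0665*n^3 - 9.8068*n^2 - 3.731*n + 1.5092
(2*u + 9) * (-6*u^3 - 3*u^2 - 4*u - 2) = -12*u^4 - 60*u^3 - 35*u^2 - 40*u - 18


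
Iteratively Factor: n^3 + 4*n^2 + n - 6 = (n - 1)*(n^2 + 5*n + 6) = (n - 1)*(n + 3)*(n + 2)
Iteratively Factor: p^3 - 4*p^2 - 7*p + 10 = (p - 1)*(p^2 - 3*p - 10) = (p - 1)*(p + 2)*(p - 5)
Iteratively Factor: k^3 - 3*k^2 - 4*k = (k - 4)*(k^2 + k) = k*(k - 4)*(k + 1)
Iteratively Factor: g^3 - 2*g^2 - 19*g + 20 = (g - 5)*(g^2 + 3*g - 4) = (g - 5)*(g + 4)*(g - 1)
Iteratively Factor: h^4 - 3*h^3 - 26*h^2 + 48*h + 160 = (h - 5)*(h^3 + 2*h^2 - 16*h - 32) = (h - 5)*(h + 2)*(h^2 - 16) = (h - 5)*(h - 4)*(h + 2)*(h + 4)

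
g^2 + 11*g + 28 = (g + 4)*(g + 7)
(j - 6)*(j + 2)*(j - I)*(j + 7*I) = j^4 - 4*j^3 + 6*I*j^3 - 5*j^2 - 24*I*j^2 - 28*j - 72*I*j - 84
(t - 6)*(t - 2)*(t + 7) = t^3 - t^2 - 44*t + 84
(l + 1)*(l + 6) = l^2 + 7*l + 6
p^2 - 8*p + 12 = (p - 6)*(p - 2)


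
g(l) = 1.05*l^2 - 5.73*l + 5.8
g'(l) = 2.1*l - 5.73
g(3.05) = -1.91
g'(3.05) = 0.68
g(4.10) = -0.04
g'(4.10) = 2.88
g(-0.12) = 6.50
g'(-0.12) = -5.98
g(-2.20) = 23.49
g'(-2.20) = -10.35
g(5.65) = 6.94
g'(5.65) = 6.14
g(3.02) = -1.93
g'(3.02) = 0.61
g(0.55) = 2.97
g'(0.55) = -4.58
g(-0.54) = 9.20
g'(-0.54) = -6.86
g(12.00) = 88.24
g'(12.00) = 19.47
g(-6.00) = 77.98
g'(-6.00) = -18.33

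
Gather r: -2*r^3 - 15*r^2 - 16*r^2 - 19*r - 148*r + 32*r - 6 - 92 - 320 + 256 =-2*r^3 - 31*r^2 - 135*r - 162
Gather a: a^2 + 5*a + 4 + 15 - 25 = a^2 + 5*a - 6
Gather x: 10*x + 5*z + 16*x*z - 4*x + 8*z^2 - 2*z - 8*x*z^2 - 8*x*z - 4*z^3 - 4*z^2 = x*(-8*z^2 + 8*z + 6) - 4*z^3 + 4*z^2 + 3*z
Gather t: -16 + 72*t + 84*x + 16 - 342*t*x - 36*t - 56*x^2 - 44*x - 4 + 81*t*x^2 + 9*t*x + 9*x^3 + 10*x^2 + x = t*(81*x^2 - 333*x + 36) + 9*x^3 - 46*x^2 + 41*x - 4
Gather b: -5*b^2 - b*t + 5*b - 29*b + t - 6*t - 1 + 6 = -5*b^2 + b*(-t - 24) - 5*t + 5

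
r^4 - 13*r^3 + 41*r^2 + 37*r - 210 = (r - 7)*(r - 5)*(r - 3)*(r + 2)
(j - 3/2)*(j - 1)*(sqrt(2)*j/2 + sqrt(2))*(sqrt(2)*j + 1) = j^4 - j^3/2 + sqrt(2)*j^3/2 - 7*j^2/2 - sqrt(2)*j^2/4 - 7*sqrt(2)*j/4 + 3*j + 3*sqrt(2)/2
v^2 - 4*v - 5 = (v - 5)*(v + 1)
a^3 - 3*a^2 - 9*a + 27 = (a - 3)^2*(a + 3)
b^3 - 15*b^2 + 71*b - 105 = (b - 7)*(b - 5)*(b - 3)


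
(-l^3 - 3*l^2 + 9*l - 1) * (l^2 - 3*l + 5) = -l^5 + 13*l^3 - 43*l^2 + 48*l - 5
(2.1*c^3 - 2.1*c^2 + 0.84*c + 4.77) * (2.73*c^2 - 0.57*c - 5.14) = 5.733*c^5 - 6.93*c^4 - 7.3038*c^3 + 23.3373*c^2 - 7.0365*c - 24.5178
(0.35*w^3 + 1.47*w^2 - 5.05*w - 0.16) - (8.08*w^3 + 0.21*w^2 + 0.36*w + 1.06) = -7.73*w^3 + 1.26*w^2 - 5.41*w - 1.22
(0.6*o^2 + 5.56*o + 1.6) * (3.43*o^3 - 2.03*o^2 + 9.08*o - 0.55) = 2.058*o^5 + 17.8528*o^4 - 0.350799999999998*o^3 + 46.9068*o^2 + 11.47*o - 0.88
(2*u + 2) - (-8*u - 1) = 10*u + 3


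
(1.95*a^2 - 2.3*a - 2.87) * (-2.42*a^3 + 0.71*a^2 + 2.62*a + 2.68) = -4.719*a^5 + 6.9505*a^4 + 10.4214*a^3 - 2.8377*a^2 - 13.6834*a - 7.6916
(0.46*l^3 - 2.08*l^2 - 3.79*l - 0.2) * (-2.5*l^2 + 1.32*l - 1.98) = -1.15*l^5 + 5.8072*l^4 + 5.8186*l^3 - 0.3844*l^2 + 7.2402*l + 0.396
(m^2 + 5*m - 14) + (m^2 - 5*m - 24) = 2*m^2 - 38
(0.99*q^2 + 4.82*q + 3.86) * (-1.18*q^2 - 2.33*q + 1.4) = -1.1682*q^4 - 7.9943*q^3 - 14.3994*q^2 - 2.2458*q + 5.404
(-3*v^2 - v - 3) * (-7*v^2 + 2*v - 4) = 21*v^4 + v^3 + 31*v^2 - 2*v + 12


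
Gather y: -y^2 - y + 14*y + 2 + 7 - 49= -y^2 + 13*y - 40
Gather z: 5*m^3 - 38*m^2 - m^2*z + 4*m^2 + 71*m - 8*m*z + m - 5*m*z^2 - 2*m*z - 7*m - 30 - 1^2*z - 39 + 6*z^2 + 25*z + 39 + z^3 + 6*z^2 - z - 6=5*m^3 - 34*m^2 + 65*m + z^3 + z^2*(12 - 5*m) + z*(-m^2 - 10*m + 23) - 36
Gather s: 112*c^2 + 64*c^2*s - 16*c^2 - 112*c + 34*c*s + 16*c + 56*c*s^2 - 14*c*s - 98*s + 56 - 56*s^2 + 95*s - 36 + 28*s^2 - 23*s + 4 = 96*c^2 - 96*c + s^2*(56*c - 28) + s*(64*c^2 + 20*c - 26) + 24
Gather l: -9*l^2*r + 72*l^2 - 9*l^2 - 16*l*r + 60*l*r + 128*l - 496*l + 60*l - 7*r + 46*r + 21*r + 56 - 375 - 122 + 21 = l^2*(63 - 9*r) + l*(44*r - 308) + 60*r - 420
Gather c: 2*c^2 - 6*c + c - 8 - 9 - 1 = 2*c^2 - 5*c - 18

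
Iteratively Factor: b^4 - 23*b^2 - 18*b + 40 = (b - 1)*(b^3 + b^2 - 22*b - 40) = (b - 1)*(b + 2)*(b^2 - b - 20) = (b - 5)*(b - 1)*(b + 2)*(b + 4)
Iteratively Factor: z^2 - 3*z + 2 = (z - 1)*(z - 2)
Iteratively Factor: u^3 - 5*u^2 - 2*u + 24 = (u - 3)*(u^2 - 2*u - 8) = (u - 3)*(u + 2)*(u - 4)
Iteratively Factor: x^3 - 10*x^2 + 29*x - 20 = (x - 5)*(x^2 - 5*x + 4) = (x - 5)*(x - 1)*(x - 4)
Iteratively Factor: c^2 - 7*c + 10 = (c - 2)*(c - 5)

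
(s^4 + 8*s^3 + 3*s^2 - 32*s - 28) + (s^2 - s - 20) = s^4 + 8*s^3 + 4*s^2 - 33*s - 48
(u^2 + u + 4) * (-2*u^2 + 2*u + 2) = -2*u^4 - 4*u^2 + 10*u + 8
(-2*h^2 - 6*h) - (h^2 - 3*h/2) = -3*h^2 - 9*h/2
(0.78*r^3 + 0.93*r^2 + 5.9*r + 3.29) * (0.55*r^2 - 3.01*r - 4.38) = 0.429*r^5 - 1.8363*r^4 - 2.9707*r^3 - 20.0229*r^2 - 35.7449*r - 14.4102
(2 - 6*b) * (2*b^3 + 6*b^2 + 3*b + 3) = -12*b^4 - 32*b^3 - 6*b^2 - 12*b + 6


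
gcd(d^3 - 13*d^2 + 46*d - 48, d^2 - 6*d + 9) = d - 3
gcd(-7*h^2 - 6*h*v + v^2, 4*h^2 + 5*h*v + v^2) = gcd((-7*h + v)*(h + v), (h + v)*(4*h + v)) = h + v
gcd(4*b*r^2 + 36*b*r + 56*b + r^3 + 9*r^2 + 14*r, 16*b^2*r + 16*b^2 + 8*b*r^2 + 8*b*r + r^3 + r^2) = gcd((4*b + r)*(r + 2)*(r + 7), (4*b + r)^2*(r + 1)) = 4*b + r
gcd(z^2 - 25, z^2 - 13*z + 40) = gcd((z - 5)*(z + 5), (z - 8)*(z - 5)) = z - 5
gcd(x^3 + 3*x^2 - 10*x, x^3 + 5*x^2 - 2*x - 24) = x - 2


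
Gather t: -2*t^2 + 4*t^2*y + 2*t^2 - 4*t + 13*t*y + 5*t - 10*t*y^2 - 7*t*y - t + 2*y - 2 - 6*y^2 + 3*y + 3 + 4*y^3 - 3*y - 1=4*t^2*y + t*(-10*y^2 + 6*y) + 4*y^3 - 6*y^2 + 2*y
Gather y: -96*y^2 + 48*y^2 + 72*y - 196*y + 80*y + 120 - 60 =-48*y^2 - 44*y + 60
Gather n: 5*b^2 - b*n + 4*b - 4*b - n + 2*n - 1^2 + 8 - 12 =5*b^2 + n*(1 - b) - 5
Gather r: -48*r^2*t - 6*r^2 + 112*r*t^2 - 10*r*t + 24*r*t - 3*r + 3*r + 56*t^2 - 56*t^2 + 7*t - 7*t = r^2*(-48*t - 6) + r*(112*t^2 + 14*t)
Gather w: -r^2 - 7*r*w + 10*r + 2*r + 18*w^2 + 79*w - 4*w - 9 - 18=-r^2 + 12*r + 18*w^2 + w*(75 - 7*r) - 27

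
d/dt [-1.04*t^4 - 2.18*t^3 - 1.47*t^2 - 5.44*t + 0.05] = -4.16*t^3 - 6.54*t^2 - 2.94*t - 5.44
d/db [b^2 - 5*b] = 2*b - 5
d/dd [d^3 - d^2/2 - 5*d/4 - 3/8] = 3*d^2 - d - 5/4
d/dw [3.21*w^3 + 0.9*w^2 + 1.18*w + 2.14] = 9.63*w^2 + 1.8*w + 1.18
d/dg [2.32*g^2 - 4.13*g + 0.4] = 4.64*g - 4.13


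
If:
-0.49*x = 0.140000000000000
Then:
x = -0.29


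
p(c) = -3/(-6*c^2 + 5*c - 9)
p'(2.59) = -0.06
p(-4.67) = 0.02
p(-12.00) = 0.00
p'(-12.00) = 0.00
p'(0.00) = 0.19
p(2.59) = 0.08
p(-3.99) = 0.02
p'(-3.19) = 0.02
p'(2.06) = -0.10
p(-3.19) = 0.03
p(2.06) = 0.12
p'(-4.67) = 0.01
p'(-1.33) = 0.09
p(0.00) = 0.33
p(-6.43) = 0.01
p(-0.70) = 0.19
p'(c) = -3*(12*c - 5)/(-6*c^2 + 5*c - 9)^2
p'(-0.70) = 0.17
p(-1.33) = 0.11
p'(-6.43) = 0.00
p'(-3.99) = 0.01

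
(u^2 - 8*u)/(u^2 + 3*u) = (u - 8)/(u + 3)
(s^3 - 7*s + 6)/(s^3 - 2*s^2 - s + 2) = (s + 3)/(s + 1)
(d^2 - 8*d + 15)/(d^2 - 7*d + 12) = (d - 5)/(d - 4)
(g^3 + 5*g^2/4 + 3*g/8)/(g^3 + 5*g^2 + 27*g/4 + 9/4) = g*(4*g + 3)/(2*(2*g^2 + 9*g + 9))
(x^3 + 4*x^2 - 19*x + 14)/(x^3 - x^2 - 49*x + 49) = (x - 2)/(x - 7)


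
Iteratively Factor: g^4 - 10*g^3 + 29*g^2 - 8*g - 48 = (g + 1)*(g^3 - 11*g^2 + 40*g - 48) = (g - 4)*(g + 1)*(g^2 - 7*g + 12) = (g - 4)*(g - 3)*(g + 1)*(g - 4)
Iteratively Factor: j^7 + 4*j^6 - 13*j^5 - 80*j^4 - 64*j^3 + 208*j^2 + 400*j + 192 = (j - 2)*(j^6 + 6*j^5 - j^4 - 82*j^3 - 228*j^2 - 248*j - 96) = (j - 2)*(j + 2)*(j^5 + 4*j^4 - 9*j^3 - 64*j^2 - 100*j - 48) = (j - 4)*(j - 2)*(j + 2)*(j^4 + 8*j^3 + 23*j^2 + 28*j + 12) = (j - 4)*(j - 2)*(j + 2)^2*(j^3 + 6*j^2 + 11*j + 6) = (j - 4)*(j - 2)*(j + 2)^3*(j^2 + 4*j + 3) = (j - 4)*(j - 2)*(j + 1)*(j + 2)^3*(j + 3)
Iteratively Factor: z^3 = (z)*(z^2) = z^2*(z)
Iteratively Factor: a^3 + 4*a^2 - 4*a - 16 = (a + 4)*(a^2 - 4) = (a - 2)*(a + 4)*(a + 2)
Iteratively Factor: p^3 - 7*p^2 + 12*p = (p)*(p^2 - 7*p + 12) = p*(p - 4)*(p - 3)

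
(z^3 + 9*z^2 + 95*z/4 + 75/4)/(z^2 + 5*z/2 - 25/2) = (4*z^2 + 16*z + 15)/(2*(2*z - 5))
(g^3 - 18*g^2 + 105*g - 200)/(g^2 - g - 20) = (g^2 - 13*g + 40)/(g + 4)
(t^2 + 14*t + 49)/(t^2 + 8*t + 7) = (t + 7)/(t + 1)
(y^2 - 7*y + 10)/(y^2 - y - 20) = (y - 2)/(y + 4)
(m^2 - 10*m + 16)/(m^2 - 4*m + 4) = (m - 8)/(m - 2)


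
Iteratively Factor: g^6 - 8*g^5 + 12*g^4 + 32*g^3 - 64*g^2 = (g - 4)*(g^5 - 4*g^4 - 4*g^3 + 16*g^2) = (g - 4)*(g - 2)*(g^4 - 2*g^3 - 8*g^2) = (g - 4)^2*(g - 2)*(g^3 + 2*g^2) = g*(g - 4)^2*(g - 2)*(g^2 + 2*g) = g^2*(g - 4)^2*(g - 2)*(g + 2)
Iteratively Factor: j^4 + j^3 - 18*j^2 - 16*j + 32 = (j + 2)*(j^3 - j^2 - 16*j + 16) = (j - 4)*(j + 2)*(j^2 + 3*j - 4) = (j - 4)*(j - 1)*(j + 2)*(j + 4)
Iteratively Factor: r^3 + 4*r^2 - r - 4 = (r - 1)*(r^2 + 5*r + 4) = (r - 1)*(r + 1)*(r + 4)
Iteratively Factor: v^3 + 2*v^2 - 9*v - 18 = (v + 2)*(v^2 - 9) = (v - 3)*(v + 2)*(v + 3)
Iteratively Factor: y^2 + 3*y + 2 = (y + 1)*(y + 2)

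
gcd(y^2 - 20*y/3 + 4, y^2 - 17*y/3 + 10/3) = y - 2/3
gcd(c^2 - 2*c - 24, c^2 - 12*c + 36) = c - 6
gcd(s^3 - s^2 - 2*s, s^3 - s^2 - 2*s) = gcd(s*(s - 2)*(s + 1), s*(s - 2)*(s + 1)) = s^3 - s^2 - 2*s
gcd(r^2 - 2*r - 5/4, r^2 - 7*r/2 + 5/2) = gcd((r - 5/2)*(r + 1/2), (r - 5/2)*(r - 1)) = r - 5/2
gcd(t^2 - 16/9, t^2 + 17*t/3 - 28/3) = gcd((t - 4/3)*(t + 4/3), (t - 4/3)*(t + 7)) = t - 4/3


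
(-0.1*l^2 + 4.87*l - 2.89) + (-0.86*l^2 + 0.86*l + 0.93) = -0.96*l^2 + 5.73*l - 1.96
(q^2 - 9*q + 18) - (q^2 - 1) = 19 - 9*q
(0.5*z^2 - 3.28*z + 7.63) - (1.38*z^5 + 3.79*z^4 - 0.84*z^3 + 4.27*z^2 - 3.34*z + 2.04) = -1.38*z^5 - 3.79*z^4 + 0.84*z^3 - 3.77*z^2 + 0.0600000000000001*z + 5.59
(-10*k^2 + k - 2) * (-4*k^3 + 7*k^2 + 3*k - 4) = 40*k^5 - 74*k^4 - 15*k^3 + 29*k^2 - 10*k + 8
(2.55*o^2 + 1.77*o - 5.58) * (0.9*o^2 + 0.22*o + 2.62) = 2.295*o^4 + 2.154*o^3 + 2.0484*o^2 + 3.4098*o - 14.6196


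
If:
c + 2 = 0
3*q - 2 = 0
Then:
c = -2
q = 2/3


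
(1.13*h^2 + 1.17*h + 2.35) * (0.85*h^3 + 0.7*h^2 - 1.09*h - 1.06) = 0.9605*h^5 + 1.7855*h^4 + 1.5848*h^3 - 0.8281*h^2 - 3.8017*h - 2.491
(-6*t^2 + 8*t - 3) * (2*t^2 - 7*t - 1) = -12*t^4 + 58*t^3 - 56*t^2 + 13*t + 3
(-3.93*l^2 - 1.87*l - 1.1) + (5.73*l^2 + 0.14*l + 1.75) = 1.8*l^2 - 1.73*l + 0.65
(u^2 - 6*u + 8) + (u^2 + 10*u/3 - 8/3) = 2*u^2 - 8*u/3 + 16/3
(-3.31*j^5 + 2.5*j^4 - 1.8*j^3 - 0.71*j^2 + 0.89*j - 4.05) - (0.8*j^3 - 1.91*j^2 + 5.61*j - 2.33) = -3.31*j^5 + 2.5*j^4 - 2.6*j^3 + 1.2*j^2 - 4.72*j - 1.72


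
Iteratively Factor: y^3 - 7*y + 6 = (y - 2)*(y^2 + 2*y - 3) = (y - 2)*(y - 1)*(y + 3)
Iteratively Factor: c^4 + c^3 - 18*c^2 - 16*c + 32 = (c + 4)*(c^3 - 3*c^2 - 6*c + 8) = (c - 4)*(c + 4)*(c^2 + c - 2) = (c - 4)*(c + 2)*(c + 4)*(c - 1)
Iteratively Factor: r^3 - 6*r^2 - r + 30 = (r + 2)*(r^2 - 8*r + 15) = (r - 5)*(r + 2)*(r - 3)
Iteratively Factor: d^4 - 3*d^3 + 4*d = (d - 2)*(d^3 - d^2 - 2*d) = d*(d - 2)*(d^2 - d - 2) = d*(d - 2)^2*(d + 1)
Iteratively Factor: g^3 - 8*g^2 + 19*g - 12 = (g - 3)*(g^2 - 5*g + 4) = (g - 4)*(g - 3)*(g - 1)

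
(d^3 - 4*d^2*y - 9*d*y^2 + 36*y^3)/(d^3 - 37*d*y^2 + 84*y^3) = (d + 3*y)/(d + 7*y)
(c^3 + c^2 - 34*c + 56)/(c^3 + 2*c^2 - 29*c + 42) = (c - 4)/(c - 3)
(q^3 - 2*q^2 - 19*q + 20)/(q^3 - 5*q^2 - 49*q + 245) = (q^2 + 3*q - 4)/(q^2 - 49)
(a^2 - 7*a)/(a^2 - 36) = a*(a - 7)/(a^2 - 36)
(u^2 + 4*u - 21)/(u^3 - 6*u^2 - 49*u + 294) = (u - 3)/(u^2 - 13*u + 42)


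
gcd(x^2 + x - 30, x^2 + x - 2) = 1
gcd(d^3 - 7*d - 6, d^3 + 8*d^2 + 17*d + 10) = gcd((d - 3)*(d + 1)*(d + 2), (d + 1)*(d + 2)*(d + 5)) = d^2 + 3*d + 2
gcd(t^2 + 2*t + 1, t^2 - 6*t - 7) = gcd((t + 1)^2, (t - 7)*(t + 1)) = t + 1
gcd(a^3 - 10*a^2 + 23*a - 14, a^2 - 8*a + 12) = a - 2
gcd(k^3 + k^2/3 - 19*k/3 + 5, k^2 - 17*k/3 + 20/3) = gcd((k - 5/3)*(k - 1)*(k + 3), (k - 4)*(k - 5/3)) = k - 5/3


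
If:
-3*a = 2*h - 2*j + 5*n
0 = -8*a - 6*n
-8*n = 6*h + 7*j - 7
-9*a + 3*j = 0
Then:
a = 21/118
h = 203/236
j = 63/118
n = -14/59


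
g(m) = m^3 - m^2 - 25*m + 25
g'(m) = 3*m^2 - 2*m - 25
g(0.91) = 2.18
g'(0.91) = -24.34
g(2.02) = -21.34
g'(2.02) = -16.80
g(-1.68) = 59.44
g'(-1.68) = -13.17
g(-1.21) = 52.01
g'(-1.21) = -18.19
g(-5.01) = -0.60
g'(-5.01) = 60.32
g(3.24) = -32.49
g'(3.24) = 0.01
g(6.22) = 71.45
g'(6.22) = 78.63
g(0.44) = 13.89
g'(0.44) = -25.30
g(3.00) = -32.00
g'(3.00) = -4.00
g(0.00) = 25.00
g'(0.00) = -25.00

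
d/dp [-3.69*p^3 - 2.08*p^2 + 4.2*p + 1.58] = -11.07*p^2 - 4.16*p + 4.2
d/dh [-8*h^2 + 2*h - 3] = 2 - 16*h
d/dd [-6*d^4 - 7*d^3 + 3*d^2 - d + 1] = -24*d^3 - 21*d^2 + 6*d - 1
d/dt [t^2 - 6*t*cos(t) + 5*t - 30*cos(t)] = 6*t*sin(t) + 2*t + 30*sin(t) - 6*cos(t) + 5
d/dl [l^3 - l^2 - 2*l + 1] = 3*l^2 - 2*l - 2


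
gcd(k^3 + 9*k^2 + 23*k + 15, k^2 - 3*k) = 1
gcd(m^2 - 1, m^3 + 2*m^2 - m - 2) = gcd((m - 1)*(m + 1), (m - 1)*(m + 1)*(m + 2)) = m^2 - 1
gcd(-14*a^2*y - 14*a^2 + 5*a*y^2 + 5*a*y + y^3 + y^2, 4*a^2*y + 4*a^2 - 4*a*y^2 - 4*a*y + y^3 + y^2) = -2*a*y - 2*a + y^2 + y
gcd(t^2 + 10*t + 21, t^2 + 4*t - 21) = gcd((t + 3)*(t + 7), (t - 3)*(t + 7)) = t + 7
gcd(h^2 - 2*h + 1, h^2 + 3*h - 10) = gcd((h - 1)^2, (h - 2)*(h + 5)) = 1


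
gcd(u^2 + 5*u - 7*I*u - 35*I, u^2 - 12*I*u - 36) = 1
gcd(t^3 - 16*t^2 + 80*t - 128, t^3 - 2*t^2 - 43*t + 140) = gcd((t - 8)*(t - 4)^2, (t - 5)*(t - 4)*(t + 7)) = t - 4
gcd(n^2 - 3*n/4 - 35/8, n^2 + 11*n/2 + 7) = 1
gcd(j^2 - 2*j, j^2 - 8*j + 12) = j - 2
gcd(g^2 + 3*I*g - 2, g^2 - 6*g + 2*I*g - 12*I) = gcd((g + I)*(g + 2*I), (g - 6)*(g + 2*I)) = g + 2*I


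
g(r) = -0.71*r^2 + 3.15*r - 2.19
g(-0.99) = -6.00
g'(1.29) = 1.32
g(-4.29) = -28.77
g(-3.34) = -20.63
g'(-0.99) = 4.56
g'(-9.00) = 15.93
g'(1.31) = 1.29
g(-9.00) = -88.05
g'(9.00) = -9.63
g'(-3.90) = 8.69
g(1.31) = 0.72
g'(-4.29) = 9.24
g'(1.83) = 0.55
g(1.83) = 1.20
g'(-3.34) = 7.89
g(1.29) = 0.69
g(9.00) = -31.35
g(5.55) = -6.58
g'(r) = 3.15 - 1.42*r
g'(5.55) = -4.73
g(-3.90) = -25.27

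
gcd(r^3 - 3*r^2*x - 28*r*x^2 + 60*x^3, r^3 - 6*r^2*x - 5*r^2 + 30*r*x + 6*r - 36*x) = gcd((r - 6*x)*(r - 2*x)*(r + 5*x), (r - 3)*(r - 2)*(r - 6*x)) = -r + 6*x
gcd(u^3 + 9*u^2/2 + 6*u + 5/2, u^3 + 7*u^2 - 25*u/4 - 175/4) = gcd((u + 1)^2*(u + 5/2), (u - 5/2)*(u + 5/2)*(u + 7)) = u + 5/2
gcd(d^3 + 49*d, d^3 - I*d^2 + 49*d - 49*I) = d^2 + 49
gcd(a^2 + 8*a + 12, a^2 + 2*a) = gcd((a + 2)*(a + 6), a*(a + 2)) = a + 2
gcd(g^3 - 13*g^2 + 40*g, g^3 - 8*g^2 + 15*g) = g^2 - 5*g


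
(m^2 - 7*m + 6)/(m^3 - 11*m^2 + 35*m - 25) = (m - 6)/(m^2 - 10*m + 25)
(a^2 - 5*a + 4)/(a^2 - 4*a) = (a - 1)/a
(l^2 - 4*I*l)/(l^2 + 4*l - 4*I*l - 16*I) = l/(l + 4)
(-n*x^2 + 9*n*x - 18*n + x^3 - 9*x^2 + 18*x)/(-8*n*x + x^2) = (n*x^2 - 9*n*x + 18*n - x^3 + 9*x^2 - 18*x)/(x*(8*n - x))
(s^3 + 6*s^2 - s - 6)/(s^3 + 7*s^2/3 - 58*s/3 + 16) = 3*(s + 1)/(3*s - 8)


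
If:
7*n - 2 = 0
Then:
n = 2/7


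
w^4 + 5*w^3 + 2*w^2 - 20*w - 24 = (w - 2)*(w + 2)^2*(w + 3)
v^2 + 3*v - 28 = (v - 4)*(v + 7)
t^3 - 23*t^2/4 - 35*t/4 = t*(t - 7)*(t + 5/4)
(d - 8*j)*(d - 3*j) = d^2 - 11*d*j + 24*j^2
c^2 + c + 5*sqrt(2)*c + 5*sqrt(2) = (c + 1)*(c + 5*sqrt(2))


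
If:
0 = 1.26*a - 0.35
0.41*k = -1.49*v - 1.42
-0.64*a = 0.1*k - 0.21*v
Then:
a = 0.28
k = -2.40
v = -0.29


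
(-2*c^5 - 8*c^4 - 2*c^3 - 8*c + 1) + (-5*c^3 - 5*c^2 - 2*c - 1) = -2*c^5 - 8*c^4 - 7*c^3 - 5*c^2 - 10*c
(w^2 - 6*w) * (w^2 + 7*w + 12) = w^4 + w^3 - 30*w^2 - 72*w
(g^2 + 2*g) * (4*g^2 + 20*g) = 4*g^4 + 28*g^3 + 40*g^2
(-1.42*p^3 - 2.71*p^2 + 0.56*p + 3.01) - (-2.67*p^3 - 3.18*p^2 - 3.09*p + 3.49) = 1.25*p^3 + 0.47*p^2 + 3.65*p - 0.48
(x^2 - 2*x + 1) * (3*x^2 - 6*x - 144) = 3*x^4 - 12*x^3 - 129*x^2 + 282*x - 144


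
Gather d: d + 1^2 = d + 1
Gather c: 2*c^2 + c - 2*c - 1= 2*c^2 - c - 1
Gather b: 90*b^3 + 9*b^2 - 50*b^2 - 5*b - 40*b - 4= 90*b^3 - 41*b^2 - 45*b - 4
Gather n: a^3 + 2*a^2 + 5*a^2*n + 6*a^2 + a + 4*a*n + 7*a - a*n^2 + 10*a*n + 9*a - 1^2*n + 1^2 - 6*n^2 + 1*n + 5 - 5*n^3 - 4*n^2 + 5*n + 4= a^3 + 8*a^2 + 17*a - 5*n^3 + n^2*(-a - 10) + n*(5*a^2 + 14*a + 5) + 10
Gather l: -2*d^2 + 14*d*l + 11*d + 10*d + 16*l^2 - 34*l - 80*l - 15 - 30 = -2*d^2 + 21*d + 16*l^2 + l*(14*d - 114) - 45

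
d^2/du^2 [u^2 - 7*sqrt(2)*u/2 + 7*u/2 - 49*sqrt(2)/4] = 2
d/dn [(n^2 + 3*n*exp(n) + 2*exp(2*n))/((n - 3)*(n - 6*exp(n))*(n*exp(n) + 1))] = (-(n - 3)*(n + 1)*(n - 6*exp(n))*(n^2 + 3*n*exp(n) + 2*exp(2*n))*exp(n) + (n - 3)*(n - 6*exp(n))*(n*exp(n) + 1)*(3*n*exp(n) + 2*n + 4*exp(2*n) + 3*exp(n)) + (n - 3)*(n*exp(n) + 1)*(6*exp(n) - 1)*(n^2 + 3*n*exp(n) + 2*exp(2*n)) - (n - 6*exp(n))*(n*exp(n) + 1)*(n^2 + 3*n*exp(n) + 2*exp(2*n)))/((n - 3)^2*(n - 6*exp(n))^2*(n*exp(n) + 1)^2)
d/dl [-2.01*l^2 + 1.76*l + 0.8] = 1.76 - 4.02*l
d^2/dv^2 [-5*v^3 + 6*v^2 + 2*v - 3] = 12 - 30*v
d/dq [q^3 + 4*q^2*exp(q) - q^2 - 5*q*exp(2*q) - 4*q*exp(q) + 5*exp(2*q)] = 4*q^2*exp(q) + 3*q^2 - 10*q*exp(2*q) + 4*q*exp(q) - 2*q + 5*exp(2*q) - 4*exp(q)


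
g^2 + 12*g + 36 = (g + 6)^2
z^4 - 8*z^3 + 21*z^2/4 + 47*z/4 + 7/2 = (z - 7)*(z - 2)*(z + 1/2)^2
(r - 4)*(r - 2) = r^2 - 6*r + 8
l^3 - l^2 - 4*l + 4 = (l - 2)*(l - 1)*(l + 2)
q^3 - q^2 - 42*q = q*(q - 7)*(q + 6)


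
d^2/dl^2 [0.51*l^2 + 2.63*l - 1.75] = 1.02000000000000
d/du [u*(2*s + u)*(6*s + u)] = 12*s^2 + 16*s*u + 3*u^2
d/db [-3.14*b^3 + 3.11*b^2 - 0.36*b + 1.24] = -9.42*b^2 + 6.22*b - 0.36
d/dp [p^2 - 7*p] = 2*p - 7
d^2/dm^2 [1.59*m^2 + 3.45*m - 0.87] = 3.18000000000000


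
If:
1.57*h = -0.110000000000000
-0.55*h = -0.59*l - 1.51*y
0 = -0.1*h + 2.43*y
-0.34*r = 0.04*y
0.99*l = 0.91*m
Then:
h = -0.07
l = -0.06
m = -0.06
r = 0.00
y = -0.00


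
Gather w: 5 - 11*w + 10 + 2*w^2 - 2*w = 2*w^2 - 13*w + 15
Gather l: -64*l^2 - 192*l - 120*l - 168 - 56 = -64*l^2 - 312*l - 224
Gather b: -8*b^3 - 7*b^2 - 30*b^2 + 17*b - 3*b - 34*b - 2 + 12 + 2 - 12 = -8*b^3 - 37*b^2 - 20*b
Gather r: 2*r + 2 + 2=2*r + 4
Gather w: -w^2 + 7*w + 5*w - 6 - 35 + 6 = -w^2 + 12*w - 35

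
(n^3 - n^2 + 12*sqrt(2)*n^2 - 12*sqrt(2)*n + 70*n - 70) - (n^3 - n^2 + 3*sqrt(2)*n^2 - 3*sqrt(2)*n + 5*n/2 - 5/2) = 9*sqrt(2)*n^2 - 9*sqrt(2)*n + 135*n/2 - 135/2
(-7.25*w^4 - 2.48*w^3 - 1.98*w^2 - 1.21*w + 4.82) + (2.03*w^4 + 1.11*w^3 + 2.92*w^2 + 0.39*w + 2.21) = -5.22*w^4 - 1.37*w^3 + 0.94*w^2 - 0.82*w + 7.03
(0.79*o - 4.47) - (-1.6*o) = 2.39*o - 4.47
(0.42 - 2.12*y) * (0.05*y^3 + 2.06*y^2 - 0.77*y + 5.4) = -0.106*y^4 - 4.3462*y^3 + 2.4976*y^2 - 11.7714*y + 2.268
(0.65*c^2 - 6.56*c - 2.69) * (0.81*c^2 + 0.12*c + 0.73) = 0.5265*c^4 - 5.2356*c^3 - 2.4916*c^2 - 5.1116*c - 1.9637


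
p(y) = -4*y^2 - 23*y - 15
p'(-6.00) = 25.00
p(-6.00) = -21.00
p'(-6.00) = 25.00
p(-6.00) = -21.00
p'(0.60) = -27.80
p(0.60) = -30.24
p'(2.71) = -44.68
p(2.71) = -106.71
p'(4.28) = -57.24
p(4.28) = -186.71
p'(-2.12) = -6.04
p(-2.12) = 15.78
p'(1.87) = -37.96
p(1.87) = -72.00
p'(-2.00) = -7.00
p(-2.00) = 15.00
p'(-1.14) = -13.88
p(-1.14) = 6.02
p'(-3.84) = 7.72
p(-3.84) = 14.34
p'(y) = -8*y - 23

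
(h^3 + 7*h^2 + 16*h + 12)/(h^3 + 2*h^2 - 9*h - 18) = (h + 2)/(h - 3)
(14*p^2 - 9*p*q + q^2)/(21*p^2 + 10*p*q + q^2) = (14*p^2 - 9*p*q + q^2)/(21*p^2 + 10*p*q + q^2)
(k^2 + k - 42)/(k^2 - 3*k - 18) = (k + 7)/(k + 3)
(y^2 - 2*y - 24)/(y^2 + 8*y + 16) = (y - 6)/(y + 4)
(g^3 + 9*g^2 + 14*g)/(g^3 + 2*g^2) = (g + 7)/g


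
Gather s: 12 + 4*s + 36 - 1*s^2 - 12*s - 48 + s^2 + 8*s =0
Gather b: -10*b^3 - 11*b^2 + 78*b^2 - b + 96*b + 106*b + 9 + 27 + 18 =-10*b^3 + 67*b^2 + 201*b + 54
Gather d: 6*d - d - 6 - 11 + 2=5*d - 15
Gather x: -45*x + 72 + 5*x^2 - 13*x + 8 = 5*x^2 - 58*x + 80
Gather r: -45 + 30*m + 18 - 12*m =18*m - 27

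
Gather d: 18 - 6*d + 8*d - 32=2*d - 14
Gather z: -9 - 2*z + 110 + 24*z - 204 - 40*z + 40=-18*z - 63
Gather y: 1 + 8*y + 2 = 8*y + 3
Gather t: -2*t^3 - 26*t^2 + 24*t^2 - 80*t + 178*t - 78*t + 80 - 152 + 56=-2*t^3 - 2*t^2 + 20*t - 16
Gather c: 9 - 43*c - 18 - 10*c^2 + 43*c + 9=-10*c^2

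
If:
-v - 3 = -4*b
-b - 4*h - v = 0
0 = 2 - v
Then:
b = 5/4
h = -13/16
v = 2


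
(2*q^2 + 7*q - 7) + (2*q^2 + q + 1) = 4*q^2 + 8*q - 6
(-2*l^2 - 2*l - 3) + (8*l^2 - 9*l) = 6*l^2 - 11*l - 3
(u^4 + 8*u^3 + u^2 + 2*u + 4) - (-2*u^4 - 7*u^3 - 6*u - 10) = 3*u^4 + 15*u^3 + u^2 + 8*u + 14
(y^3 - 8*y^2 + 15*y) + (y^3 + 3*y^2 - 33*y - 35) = 2*y^3 - 5*y^2 - 18*y - 35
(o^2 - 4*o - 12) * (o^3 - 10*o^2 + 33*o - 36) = o^5 - 14*o^4 + 61*o^3 - 48*o^2 - 252*o + 432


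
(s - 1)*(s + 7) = s^2 + 6*s - 7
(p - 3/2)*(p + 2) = p^2 + p/2 - 3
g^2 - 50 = (g - 5*sqrt(2))*(g + 5*sqrt(2))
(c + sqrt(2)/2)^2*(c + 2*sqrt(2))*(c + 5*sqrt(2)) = c^4 + 8*sqrt(2)*c^3 + 69*c^2/2 + 47*sqrt(2)*c/2 + 10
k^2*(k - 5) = k^3 - 5*k^2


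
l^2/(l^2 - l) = l/(l - 1)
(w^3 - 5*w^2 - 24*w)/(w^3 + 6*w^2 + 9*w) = (w - 8)/(w + 3)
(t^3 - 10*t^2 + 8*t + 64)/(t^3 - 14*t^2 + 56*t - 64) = (t + 2)/(t - 2)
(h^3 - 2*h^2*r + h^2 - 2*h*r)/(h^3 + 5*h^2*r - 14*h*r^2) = (h + 1)/(h + 7*r)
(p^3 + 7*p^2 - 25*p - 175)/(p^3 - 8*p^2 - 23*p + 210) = (p^2 + 2*p - 35)/(p^2 - 13*p + 42)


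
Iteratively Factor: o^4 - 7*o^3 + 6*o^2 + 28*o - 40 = (o - 2)*(o^3 - 5*o^2 - 4*o + 20) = (o - 2)^2*(o^2 - 3*o - 10) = (o - 5)*(o - 2)^2*(o + 2)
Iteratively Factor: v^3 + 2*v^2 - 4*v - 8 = (v - 2)*(v^2 + 4*v + 4) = (v - 2)*(v + 2)*(v + 2)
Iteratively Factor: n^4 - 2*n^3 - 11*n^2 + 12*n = (n)*(n^3 - 2*n^2 - 11*n + 12) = n*(n - 4)*(n^2 + 2*n - 3) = n*(n - 4)*(n - 1)*(n + 3)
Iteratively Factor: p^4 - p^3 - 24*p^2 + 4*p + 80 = (p + 2)*(p^3 - 3*p^2 - 18*p + 40) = (p + 2)*(p + 4)*(p^2 - 7*p + 10) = (p - 2)*(p + 2)*(p + 4)*(p - 5)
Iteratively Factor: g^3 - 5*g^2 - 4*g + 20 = (g - 2)*(g^2 - 3*g - 10) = (g - 2)*(g + 2)*(g - 5)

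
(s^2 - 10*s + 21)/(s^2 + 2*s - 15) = (s - 7)/(s + 5)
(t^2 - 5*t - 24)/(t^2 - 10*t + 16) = (t + 3)/(t - 2)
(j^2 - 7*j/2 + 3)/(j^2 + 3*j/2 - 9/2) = (j - 2)/(j + 3)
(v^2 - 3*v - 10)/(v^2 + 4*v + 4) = (v - 5)/(v + 2)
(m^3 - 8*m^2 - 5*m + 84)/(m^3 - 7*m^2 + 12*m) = (m^2 - 4*m - 21)/(m*(m - 3))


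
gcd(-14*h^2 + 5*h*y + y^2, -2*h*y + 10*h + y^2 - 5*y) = -2*h + y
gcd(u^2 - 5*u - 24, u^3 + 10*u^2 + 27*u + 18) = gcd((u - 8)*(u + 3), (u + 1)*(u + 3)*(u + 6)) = u + 3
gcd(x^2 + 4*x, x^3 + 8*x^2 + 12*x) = x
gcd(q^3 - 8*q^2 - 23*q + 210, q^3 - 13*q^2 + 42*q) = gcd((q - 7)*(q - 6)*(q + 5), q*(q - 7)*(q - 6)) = q^2 - 13*q + 42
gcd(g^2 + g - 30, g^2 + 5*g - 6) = g + 6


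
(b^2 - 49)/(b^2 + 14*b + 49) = (b - 7)/(b + 7)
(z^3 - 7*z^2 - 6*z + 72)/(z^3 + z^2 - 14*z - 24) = (z - 6)/(z + 2)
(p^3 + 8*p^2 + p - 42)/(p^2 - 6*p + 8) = (p^2 + 10*p + 21)/(p - 4)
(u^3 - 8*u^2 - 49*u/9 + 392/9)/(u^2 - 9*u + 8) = (u^2 - 49/9)/(u - 1)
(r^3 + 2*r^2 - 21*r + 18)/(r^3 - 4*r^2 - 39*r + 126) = (r - 1)/(r - 7)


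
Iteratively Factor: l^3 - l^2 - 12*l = (l + 3)*(l^2 - 4*l) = l*(l + 3)*(l - 4)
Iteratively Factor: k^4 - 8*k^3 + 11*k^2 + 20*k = (k + 1)*(k^3 - 9*k^2 + 20*k) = k*(k + 1)*(k^2 - 9*k + 20) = k*(k - 5)*(k + 1)*(k - 4)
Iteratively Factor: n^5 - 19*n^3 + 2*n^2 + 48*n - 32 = (n + 4)*(n^4 - 4*n^3 - 3*n^2 + 14*n - 8) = (n - 4)*(n + 4)*(n^3 - 3*n + 2) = (n - 4)*(n - 1)*(n + 4)*(n^2 + n - 2) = (n - 4)*(n - 1)^2*(n + 4)*(n + 2)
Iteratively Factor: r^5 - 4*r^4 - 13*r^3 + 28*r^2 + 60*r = (r + 2)*(r^4 - 6*r^3 - r^2 + 30*r) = (r - 5)*(r + 2)*(r^3 - r^2 - 6*r) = (r - 5)*(r - 3)*(r + 2)*(r^2 + 2*r) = (r - 5)*(r - 3)*(r + 2)^2*(r)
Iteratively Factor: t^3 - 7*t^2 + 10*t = (t)*(t^2 - 7*t + 10) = t*(t - 2)*(t - 5)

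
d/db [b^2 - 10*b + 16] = 2*b - 10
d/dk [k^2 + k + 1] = 2*k + 1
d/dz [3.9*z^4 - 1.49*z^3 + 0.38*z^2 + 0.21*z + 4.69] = 15.6*z^3 - 4.47*z^2 + 0.76*z + 0.21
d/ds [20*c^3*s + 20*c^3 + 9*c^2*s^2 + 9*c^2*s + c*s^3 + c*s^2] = c*(20*c^2 + 18*c*s + 9*c + 3*s^2 + 2*s)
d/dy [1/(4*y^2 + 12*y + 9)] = 4*(-2*y - 3)/(4*y^2 + 12*y + 9)^2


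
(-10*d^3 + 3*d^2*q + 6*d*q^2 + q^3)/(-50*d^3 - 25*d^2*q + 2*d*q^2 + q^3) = (-d + q)/(-5*d + q)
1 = 1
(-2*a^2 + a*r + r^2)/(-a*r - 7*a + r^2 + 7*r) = (2*a + r)/(r + 7)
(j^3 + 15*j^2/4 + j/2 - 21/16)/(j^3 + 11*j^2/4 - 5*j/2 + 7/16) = (4*j + 3)/(4*j - 1)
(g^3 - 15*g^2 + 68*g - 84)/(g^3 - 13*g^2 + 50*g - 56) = (g - 6)/(g - 4)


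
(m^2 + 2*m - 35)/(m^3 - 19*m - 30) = (m + 7)/(m^2 + 5*m + 6)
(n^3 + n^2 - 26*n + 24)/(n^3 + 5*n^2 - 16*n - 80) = (n^2 + 5*n - 6)/(n^2 + 9*n + 20)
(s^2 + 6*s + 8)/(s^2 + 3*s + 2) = (s + 4)/(s + 1)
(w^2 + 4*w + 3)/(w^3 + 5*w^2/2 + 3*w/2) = 2*(w + 3)/(w*(2*w + 3))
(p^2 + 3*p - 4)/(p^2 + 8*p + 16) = (p - 1)/(p + 4)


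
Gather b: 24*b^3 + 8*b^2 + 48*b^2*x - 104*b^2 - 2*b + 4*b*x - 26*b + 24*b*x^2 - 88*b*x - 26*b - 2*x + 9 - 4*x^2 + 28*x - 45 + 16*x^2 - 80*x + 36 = 24*b^3 + b^2*(48*x - 96) + b*(24*x^2 - 84*x - 54) + 12*x^2 - 54*x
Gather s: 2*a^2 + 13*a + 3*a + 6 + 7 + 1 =2*a^2 + 16*a + 14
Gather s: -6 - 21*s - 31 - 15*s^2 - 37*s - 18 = -15*s^2 - 58*s - 55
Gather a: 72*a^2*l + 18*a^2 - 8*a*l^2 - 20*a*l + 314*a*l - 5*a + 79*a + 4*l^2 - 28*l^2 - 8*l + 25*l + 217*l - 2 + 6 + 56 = a^2*(72*l + 18) + a*(-8*l^2 + 294*l + 74) - 24*l^2 + 234*l + 60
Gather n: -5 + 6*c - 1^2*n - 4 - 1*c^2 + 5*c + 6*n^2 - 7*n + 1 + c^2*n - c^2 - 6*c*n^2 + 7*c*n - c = -2*c^2 + 10*c + n^2*(6 - 6*c) + n*(c^2 + 7*c - 8) - 8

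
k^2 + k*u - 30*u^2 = (k - 5*u)*(k + 6*u)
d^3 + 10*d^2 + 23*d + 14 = (d + 1)*(d + 2)*(d + 7)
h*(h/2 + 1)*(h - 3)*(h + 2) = h^4/2 + h^3/2 - 4*h^2 - 6*h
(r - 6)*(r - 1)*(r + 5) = r^3 - 2*r^2 - 29*r + 30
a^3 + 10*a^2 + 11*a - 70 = (a - 2)*(a + 5)*(a + 7)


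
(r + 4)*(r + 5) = r^2 + 9*r + 20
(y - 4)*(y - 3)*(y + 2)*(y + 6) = y^4 + y^3 - 32*y^2 + 12*y + 144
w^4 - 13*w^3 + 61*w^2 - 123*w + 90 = (w - 5)*(w - 3)^2*(w - 2)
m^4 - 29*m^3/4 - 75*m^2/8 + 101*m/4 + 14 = (m - 8)*(m - 7/4)*(m + 1/2)*(m + 2)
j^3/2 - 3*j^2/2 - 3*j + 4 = (j/2 + 1)*(j - 4)*(j - 1)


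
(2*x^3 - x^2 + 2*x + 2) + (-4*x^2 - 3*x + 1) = 2*x^3 - 5*x^2 - x + 3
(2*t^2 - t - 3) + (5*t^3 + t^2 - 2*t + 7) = 5*t^3 + 3*t^2 - 3*t + 4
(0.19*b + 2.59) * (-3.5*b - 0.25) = -0.665*b^2 - 9.1125*b - 0.6475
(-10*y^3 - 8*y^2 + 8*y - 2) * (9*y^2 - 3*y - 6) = -90*y^5 - 42*y^4 + 156*y^3 + 6*y^2 - 42*y + 12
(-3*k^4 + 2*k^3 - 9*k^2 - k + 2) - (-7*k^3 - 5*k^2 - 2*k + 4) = -3*k^4 + 9*k^3 - 4*k^2 + k - 2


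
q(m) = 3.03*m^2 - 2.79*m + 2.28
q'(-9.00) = -57.33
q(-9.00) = 272.82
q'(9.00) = 51.75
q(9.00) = 222.60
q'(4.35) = 23.57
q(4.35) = 47.48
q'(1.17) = 4.30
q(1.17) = 3.16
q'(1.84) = 8.36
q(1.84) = 7.40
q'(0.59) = 0.79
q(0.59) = 1.69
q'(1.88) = 8.60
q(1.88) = 7.74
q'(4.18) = 22.54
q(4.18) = 43.56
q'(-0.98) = -8.73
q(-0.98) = 7.92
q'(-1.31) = -10.73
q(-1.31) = 11.13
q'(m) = 6.06*m - 2.79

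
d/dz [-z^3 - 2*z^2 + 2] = z*(-3*z - 4)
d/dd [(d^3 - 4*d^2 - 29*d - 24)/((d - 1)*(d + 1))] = (d^2 - 2*d + 29)/(d^2 - 2*d + 1)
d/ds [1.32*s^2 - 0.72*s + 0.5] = 2.64*s - 0.72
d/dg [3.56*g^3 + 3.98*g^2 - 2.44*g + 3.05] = 10.68*g^2 + 7.96*g - 2.44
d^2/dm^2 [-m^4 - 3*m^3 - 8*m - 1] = 6*m*(-2*m - 3)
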